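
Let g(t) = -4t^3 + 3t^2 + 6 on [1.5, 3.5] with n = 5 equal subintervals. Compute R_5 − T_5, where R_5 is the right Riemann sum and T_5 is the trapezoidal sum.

R_5 = -120.54.
T_5 = -94.94.
R_5 − T_5 = -25.6.

-25.6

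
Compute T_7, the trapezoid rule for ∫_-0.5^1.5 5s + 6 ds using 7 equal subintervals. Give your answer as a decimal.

17

Δs = (1.5 − (-0.5))/7 = 2/7.
f(-0.5) = 3.5, f(-3/14) = 69/14, f(1/14) = 89/14, f(5/14) = 109/14, f(9/14) = 129/14, f(13/14) = 149/14, f(17/14) = 169/14, f(1.5) = 13.5.
T_7 = (Δs/2)·[f(s_0) + 2f(s_1) + ... + 2f(s_{6}) + f(s_7)].
Sum = 17.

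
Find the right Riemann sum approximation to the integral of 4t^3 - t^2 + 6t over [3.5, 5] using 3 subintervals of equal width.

Δt = (5 − 3.5)/3 = 0.5.
Right endpoints: 4, 4.5, 5.
f(4) = 264, f(4.5) = 371.25, f(5) = 505.
Sum = Δt · [f(4) + f(4.5) + f(5)].
Sum = 570.125.

570.125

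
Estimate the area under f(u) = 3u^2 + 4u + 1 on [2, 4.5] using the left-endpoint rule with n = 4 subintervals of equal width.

100.25390625

Δu = (4.5 − 2)/4 = 0.625.
Left endpoints: 2, 2.625, 3.25, 3.875.
f(2) = 21, f(2.625) = 32.171875, f(3.25) = 45.6875, f(3.875) = 61.546875.
Sum = Δu · [f(2) + f(2.625) + f(3.25) + f(3.875)].
Sum = 100.25390625.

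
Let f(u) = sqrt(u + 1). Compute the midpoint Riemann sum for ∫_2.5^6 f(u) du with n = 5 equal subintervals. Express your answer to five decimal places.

Δu = (6 − 2.5)/5 = 0.7.
Midpoints: 2.85, 3.55, 4.25, 4.95, 5.65.
f(2.85) ≈ 1.96214, f(3.55) ≈ 2.13307, f(4.25) ≈ 2.29129, f(4.95) ≈ 2.43926, f(5.65) ≈ 2.57876.
Sum = Δu · [f(2.85) + f(3.55) + f(4.25) + f(4.95) + f(5.65)].
Sum ≈ 7.98317.

7.98317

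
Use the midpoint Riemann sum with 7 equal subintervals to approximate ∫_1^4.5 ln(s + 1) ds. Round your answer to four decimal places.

4.4931

Δs = (4.5 − 1)/7 = 0.5.
Midpoints: 1.25, 1.75, 2.25, 2.75, 3.25, 3.75, 4.25.
f(1.25) ≈ 0.8109, f(1.75) ≈ 1.0116, f(2.25) ≈ 1.1787, f(2.75) ≈ 1.3218, f(3.25) ≈ 1.4469, f(3.75) ≈ 1.5581, f(4.25) ≈ 1.6582.
Sum = Δs · [f(1.25) + f(1.75) + f(2.25) + ...].
Sum ≈ 4.4931.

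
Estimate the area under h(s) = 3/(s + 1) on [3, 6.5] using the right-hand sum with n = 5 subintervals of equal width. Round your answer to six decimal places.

Δs = (6.5 − 3)/5 = 0.7.
Right endpoints: 3.7, 4.4, 5.1, 5.8, 6.5.
h(3.7) = 30/47, h(4.4) = 5/9, h(5.1) = 30/61, h(5.8) = 15/34, h(6.5) = 0.4.
Sum = Δs · [h(3.7) + h(4.4) + h(5.1) + h(5.8) + h(6.5)].
Sum ≈ 1.768783.

1.768783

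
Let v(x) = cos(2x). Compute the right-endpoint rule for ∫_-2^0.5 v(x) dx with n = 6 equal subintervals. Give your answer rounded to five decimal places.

0.28859

Δx = (0.5 − (-2))/6 = 5/12.
Right endpoints: -19/12, -7/6, -0.75, -1/3, 1/12, 0.5.
v(-19/12) ≈ -0.99969, v(-7/6) ≈ -0.69076, v(-0.75) ≈ 0.07074, v(-1/3) ≈ 0.78589, v(1/12) ≈ 0.98614, v(0.5) ≈ 0.54030.
Sum = Δx · [v(-19/12) + v(-7/6) + v(-0.75) + ...].
Sum ≈ 0.28859.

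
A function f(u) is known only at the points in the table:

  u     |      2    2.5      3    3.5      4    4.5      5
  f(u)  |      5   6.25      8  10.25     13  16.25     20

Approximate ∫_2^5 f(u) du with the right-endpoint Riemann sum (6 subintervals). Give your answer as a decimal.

36.875

Δu = 0.5.
Sum = 0.5·[6.25 + 8 + 10.25 + 13 + 16.25 + 20] = 36.875.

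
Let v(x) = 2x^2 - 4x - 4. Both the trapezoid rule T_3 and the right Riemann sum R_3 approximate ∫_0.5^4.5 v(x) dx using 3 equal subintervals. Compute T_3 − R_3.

T_3 ≈ 7.037037.
R_3 ≈ 23.037037.
T_3 − R_3 = -16.

-16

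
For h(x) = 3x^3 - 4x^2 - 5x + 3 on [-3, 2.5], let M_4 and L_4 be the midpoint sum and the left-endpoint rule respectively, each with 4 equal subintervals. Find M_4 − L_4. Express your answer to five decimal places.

92.81787

M_4 ≈ -59.4956055.
L_4 ≈ -152.3134766.
M_4 − L_4 ≈ 92.81787.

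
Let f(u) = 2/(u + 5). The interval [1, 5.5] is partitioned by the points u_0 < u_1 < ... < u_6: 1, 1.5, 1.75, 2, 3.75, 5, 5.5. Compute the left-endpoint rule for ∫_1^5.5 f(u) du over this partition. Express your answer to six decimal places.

1.203378

Subinterval widths: 0.5, 0.25, 0.25, 1.75, 1.25, 0.5.
Left endpoints: 1, 1.5, 1.75, 2, 3.75, 5.
f(1) = 1/3, f(1.5) = 4/13, f(1.75) = 8/27, f(2) = 2/7, f(3.75) = 8/35, f(5) = 0.2.
Sum = Σ Δu_i · f(u_i).
Sum ≈ 1.203378.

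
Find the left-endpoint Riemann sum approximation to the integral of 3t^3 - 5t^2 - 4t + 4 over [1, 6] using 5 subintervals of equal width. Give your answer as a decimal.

Δt = (6 − 1)/5 = 1.
Left endpoints: 1, 2, 3, 4, 5.
f(1) = -2, f(2) = 0, f(3) = 28, f(4) = 100, f(5) = 234.
Sum = Δt · [f(1) + f(2) + f(3) + f(4) + f(5)].
Sum = 360.

360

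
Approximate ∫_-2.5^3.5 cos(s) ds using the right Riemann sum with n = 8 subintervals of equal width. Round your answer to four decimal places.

0.1852

Δs = (3.5 − (-2.5))/8 = 0.75.
Right endpoints: -1.75, -1, -0.25, 0.5, 1.25, 2, 2.75, 3.5.
f(-1.75) ≈ -0.1782, f(-1) ≈ 0.5403, f(-0.25) ≈ 0.9689, f(0.5) ≈ 0.8776, f(1.25) ≈ 0.3153, f(2) ≈ -0.4161, f(2.75) ≈ -0.9243, f(3.5) ≈ -0.9365.
Sum = Δs · [f(-1.75) + f(-1) + f(-0.25) + ...].
Sum ≈ 0.1852.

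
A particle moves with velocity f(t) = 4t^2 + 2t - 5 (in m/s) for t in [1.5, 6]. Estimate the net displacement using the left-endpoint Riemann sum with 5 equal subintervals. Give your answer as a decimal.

Δt = (6 − 1.5)/5 = 0.9.
Left endpoints: 1.5, 2.4, 3.3, 4.2, 5.1.
f(1.5) = 7, f(2.4) = 22.84, f(3.3) = 45.16, f(4.2) = 73.96, f(5.1) = 109.24.
Sum = Δt · [f(1.5) + f(2.4) + f(3.3) + f(4.2) + f(5.1)].
Sum = 232.38.

232.38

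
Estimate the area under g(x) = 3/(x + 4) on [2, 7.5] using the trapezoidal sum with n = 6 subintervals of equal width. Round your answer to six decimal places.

Δx = (7.5 − 2)/6 = 11/12.
g(2) = 0.5, g(35/12) = 36/83, g(23/6) = 18/47, g(4.75) = 12/35, g(17/3) = 9/29, g(79/12) = 36/127, g(7.5) = 6/23.
T_6 = (Δx/2)·[g(x_0) + 2g(x_1) + ... + 2g(x_{5}) + g(x_6)].
Sum ≈ 1.955997.

1.955997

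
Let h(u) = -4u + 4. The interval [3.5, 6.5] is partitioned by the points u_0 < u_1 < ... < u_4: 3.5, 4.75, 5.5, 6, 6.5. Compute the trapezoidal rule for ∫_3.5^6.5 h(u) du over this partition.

-48

Subinterval widths: 1.25, 0.75, 0.5, 0.5.
h(3.5) = -10, h(4.75) = -15, h(5.5) = -18, h(6) = -20, h(6.5) = -22.
On each subinterval the trapezoid contributes (Δu_i/2)·[h(u_{i-1}) + h(u_i)].
Sum = -48.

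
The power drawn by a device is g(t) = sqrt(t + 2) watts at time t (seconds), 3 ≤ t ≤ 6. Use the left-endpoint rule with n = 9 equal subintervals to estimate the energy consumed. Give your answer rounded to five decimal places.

7.53222

Δt = (6 − 3)/9 = 1/3.
Left endpoints: 3, 10/3, 11/3, 4, 13/3, 14/3, 5, 16/3, 17/3.
g(3) ≈ 2.23607, g(10/3) ≈ 2.30940, g(11/3) ≈ 2.38048, g(4) ≈ 2.44949, g(13/3) ≈ 2.51661, g(14/3) ≈ 2.58199, g(5) ≈ 2.64575, g(16/3) ≈ 2.70801, g(17/3) ≈ 2.76887.
Sum = Δt · [g(3) + g(10/3) + g(11/3) + ...].
Sum ≈ 7.53222.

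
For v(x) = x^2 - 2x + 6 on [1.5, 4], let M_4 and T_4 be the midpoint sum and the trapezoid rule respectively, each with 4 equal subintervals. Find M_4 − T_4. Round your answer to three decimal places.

M_4 ≈ 21.37695.
T_4 = 21.62109375.
M_4 − T_4 ≈ -0.244.

-0.244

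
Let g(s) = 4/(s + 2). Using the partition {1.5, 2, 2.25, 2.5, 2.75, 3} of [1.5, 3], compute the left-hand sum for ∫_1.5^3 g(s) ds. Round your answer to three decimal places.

1.489

Subinterval widths: 0.5, 0.25, 0.25, 0.25, 0.25.
Left endpoints: 1.5, 2, 2.25, 2.5, 2.75.
g(1.5) = 8/7, g(2) = 1, g(2.25) = 16/17, g(2.5) = 8/9, g(2.75) = 16/19.
Sum = Σ Δs_i · g(s_i).
Sum ≈ 1.489.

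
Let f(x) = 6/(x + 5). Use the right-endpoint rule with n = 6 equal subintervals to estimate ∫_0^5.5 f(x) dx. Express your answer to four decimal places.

4.1765

Δx = (5.5 − 0)/6 = 11/12.
Right endpoints: 11/12, 11/6, 2.75, 11/3, 55/12, 5.5.
f(11/12) = 72/71, f(11/6) = 36/41, f(2.75) = 24/31, f(11/3) = 9/13, f(55/12) = 72/115, f(5.5) = 4/7.
Sum = Δx · [f(11/12) + f(11/6) + f(2.75) + ...].
Sum ≈ 4.1765.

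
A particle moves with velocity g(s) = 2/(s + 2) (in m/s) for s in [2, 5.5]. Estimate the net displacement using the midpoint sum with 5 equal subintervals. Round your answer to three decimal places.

1.255

Δs = (5.5 − 2)/5 = 0.7.
Midpoints: 2.35, 3.05, 3.75, 4.45, 5.15.
g(2.35) = 40/87, g(3.05) = 40/101, g(3.75) = 8/23, g(4.45) = 40/129, g(5.15) = 40/143.
Sum = Δs · [g(2.35) + g(3.05) + g(3.75) + g(4.45) + g(5.15)].
Sum ≈ 1.255.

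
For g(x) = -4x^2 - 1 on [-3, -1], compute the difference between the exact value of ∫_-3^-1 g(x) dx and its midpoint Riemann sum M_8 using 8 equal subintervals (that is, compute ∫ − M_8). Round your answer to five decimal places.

-0.04167

Exact integral: ∫_-3^-1 g(x) dx ≈ -36.6666667.
M_8 = -36.625.
Error ≈ -36.6666667 − (-36.625) ≈ -0.04167.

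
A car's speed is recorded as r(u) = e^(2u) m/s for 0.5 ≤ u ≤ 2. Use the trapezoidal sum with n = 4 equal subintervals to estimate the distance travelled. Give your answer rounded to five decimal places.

27.14462

Δu = (2 − 0.5)/4 = 0.375.
r(0.5) ≈ 2.71828, r(0.875) ≈ 5.75460, r(1.25) ≈ 12.18249, r(1.625) ≈ 25.79034, r(2) ≈ 54.59815.
T_4 = (Δu/2)·[r(u_0) + 2r(u_1) + 2r(u_2) + 2r(u_3) + r(u_4)].
Sum ≈ 27.14462.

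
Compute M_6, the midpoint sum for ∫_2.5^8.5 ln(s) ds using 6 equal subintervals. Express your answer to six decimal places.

Δs = (8.5 − 2.5)/6 = 1.
Midpoints: 3, 4, 5, 6, 7, 8.
f(3) ≈ 1.098612, f(4) ≈ 1.386294, f(5) ≈ 1.609438, f(6) ≈ 1.791759, f(7) ≈ 1.945910, f(8) ≈ 2.079442.
Sum = Δs · [f(3) + f(4) + f(5) + ...].
Sum ≈ 9.911456.

9.911456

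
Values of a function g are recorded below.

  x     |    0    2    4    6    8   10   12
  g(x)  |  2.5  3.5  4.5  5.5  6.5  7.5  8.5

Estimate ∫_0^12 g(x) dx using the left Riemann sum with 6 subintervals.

Δx = 2.
Sum = 2·[2.5 + 3.5 + 4.5 + 5.5 + 6.5 + 7.5] = 60.

60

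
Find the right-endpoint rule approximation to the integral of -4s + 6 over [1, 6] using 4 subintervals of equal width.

Δs = (6 − 1)/4 = 1.25.
Right endpoints: 2.25, 3.5, 4.75, 6.
f(2.25) = -3, f(3.5) = -8, f(4.75) = -13, f(6) = -18.
Sum = Δs · [f(2.25) + f(3.5) + f(4.75) + f(6)].
Sum = -52.5.

-52.5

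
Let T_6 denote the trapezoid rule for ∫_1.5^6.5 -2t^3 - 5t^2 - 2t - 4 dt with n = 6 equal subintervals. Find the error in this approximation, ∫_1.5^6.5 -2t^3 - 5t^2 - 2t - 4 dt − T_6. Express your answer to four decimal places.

16.7824

Exact integral: ∫_1.5^6.5 f(t) dt ≈ -1402.083333.
T_6 ≈ -1418.865741.
Error ≈ -1402.083333 − (-1418.865741) ≈ 16.7824.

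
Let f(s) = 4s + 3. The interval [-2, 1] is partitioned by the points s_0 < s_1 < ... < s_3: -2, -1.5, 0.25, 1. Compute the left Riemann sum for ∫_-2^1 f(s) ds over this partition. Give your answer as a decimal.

-4.75

Subinterval widths: 0.5, 1.75, 0.75.
Left endpoints: -2, -1.5, 0.25.
f(-2) = -5, f(-1.5) = -3, f(0.25) = 4.
Sum = Σ Δs_i · f(s_i).
Sum = -4.75.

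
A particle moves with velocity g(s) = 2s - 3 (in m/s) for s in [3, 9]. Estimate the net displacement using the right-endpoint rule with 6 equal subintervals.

Δs = (9 − 3)/6 = 1.
Right endpoints: 4, 5, 6, 7, 8, 9.
g(4) = 5, g(5) = 7, g(6) = 9, g(7) = 11, g(8) = 13, g(9) = 15.
Sum = Δs · [g(4) + g(5) + g(6) + ...].
Sum = 60.

60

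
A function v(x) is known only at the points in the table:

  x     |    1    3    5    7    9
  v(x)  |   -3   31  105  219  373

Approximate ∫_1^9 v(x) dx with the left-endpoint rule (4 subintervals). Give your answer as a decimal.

704

Δx = 2.
Sum = 2·[(-3) + 31 + 105 + 219] = 704.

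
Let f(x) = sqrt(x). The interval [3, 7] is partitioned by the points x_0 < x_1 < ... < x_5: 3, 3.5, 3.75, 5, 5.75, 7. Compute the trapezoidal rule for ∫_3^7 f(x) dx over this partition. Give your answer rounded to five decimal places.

Subinterval widths: 0.5, 0.25, 1.25, 0.75, 1.25.
f(3) ≈ 1.73205, f(3.5) ≈ 1.87083, f(3.75) ≈ 1.93649, f(5) ≈ 2.23607, f(5.75) ≈ 2.39792, f(7) ≈ 2.64575.
On each subinterval the trapezoid contributes (Δx_i/2)·[f(x_{i-1}) + f(x_i)].
Sum ≈ 8.87452.

8.87452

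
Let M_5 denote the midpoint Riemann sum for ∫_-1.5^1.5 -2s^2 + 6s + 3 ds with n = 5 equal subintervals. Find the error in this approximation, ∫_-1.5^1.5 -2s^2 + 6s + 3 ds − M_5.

Exact integral: ∫_-1.5^1.5 f(s) ds = 4.5.
M_5 = 4.68.
Error = 4.5 − 4.68 = -0.18.

-0.18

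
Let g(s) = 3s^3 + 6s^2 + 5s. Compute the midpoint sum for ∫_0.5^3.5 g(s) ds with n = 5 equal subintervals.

Δs = (3.5 − 0.5)/5 = 0.6.
Midpoints: 0.8, 1.4, 2, 2.6, 3.2.
g(0.8) = 9.376, g(1.4) = 26.992, g(2) = 58, g(2.6) = 106.288, g(3.2) = 175.744.
Sum = Δs · [g(0.8) + g(1.4) + g(2) + g(2.6) + g(3.2)].
Sum = 225.84.

225.84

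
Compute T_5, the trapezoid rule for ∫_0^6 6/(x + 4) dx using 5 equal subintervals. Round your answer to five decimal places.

5.53517

Δx = (6 − 0)/5 = 1.2.
f(0) = 1.5, f(1.2) = 15/13, f(2.4) = 0.9375, f(3.6) = 15/19, f(4.8) = 15/22, f(6) = 0.6.
T_5 = (Δx/2)·[f(x_0) + 2f(x_1) + ... + 2f(x_{4}) + f(x_5)].
Sum ≈ 5.53517.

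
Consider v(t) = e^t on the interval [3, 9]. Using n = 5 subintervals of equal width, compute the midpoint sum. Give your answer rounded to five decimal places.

Δt = (9 − 3)/5 = 1.2.
Midpoints: 3.6, 4.8, 6, 7.2, 8.4.
v(3.6) ≈ 36.59823, v(4.8) ≈ 121.51042, v(6) ≈ 403.42879, v(7.2) ≈ 1339.43076, v(8.4) ≈ 4447.06675.
Sum = Δt · [v(3.6) + v(4.8) + v(6) + v(7.2) + v(8.4)].
Sum ≈ 7617.64195.

7617.64195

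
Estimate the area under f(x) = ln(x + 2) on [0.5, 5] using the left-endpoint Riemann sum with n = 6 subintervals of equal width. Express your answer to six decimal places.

Δx = (5 − 0.5)/6 = 0.75.
Left endpoints: 0.5, 1.25, 2, 2.75, 3.5, 4.25.
f(0.5) ≈ 0.916291, f(1.25) ≈ 1.178655, f(2) ≈ 1.386294, f(2.75) ≈ 1.558145, f(3.5) ≈ 1.704748, f(4.25) ≈ 1.832581.
Sum = Δx · [f(0.5) + f(1.25) + f(2) + ...].
Sum ≈ 6.432536.

6.432536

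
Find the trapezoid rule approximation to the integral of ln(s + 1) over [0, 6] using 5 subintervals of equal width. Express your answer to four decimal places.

7.5229

Δs = (6 − 0)/5 = 1.2.
f(0) ≈ 0.0000, f(1.2) ≈ 0.7885, f(2.4) ≈ 1.2238, f(3.6) ≈ 1.5261, f(4.8) ≈ 1.7579, f(6) ≈ 1.9459.
T_5 = (Δs/2)·[f(s_0) + 2f(s_1) + ... + 2f(s_{4}) + f(s_5)].
Sum ≈ 7.5229.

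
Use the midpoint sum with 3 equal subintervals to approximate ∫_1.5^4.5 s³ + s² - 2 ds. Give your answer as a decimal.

Δs = (4.5 − 1.5)/3 = 1.
Midpoints: 2, 3, 4.
f(2) = 10, f(3) = 34, f(4) = 78.
Sum = Δs · [f(2) + f(3) + f(4)].
Sum = 122.

122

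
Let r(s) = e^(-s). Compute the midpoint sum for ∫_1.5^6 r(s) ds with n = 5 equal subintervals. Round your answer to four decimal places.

0.2134

Δs = (6 − 1.5)/5 = 0.9.
Midpoints: 1.95, 2.85, 3.75, 4.65, 5.55.
r(1.95) ≈ 0.1423, r(2.85) ≈ 0.0578, r(3.75) ≈ 0.0235, r(4.65) ≈ 0.0096, r(5.55) ≈ 0.0039.
Sum = Δs · [r(1.95) + r(2.85) + r(3.75) + r(4.65) + r(5.55)].
Sum ≈ 0.2134.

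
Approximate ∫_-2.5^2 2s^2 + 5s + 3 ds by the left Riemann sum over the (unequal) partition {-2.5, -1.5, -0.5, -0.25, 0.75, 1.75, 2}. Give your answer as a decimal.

17.46875

Subinterval widths: 1, 1, 0.25, 1, 1, 0.25.
Left endpoints: -2.5, -1.5, -0.5, -0.25, 0.75, 1.75.
f(-2.5) = 3, f(-1.5) = 0, f(-0.5) = 1, f(-0.25) = 1.875, f(0.75) = 7.875, f(1.75) = 17.875.
Sum = Σ Δs_i · f(s_i).
Sum = 17.46875.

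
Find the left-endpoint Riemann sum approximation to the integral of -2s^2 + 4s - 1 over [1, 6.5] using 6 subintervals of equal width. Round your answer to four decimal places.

-79.2280

Δs = (6.5 − 1)/6 = 11/12.
Left endpoints: 1, 23/12, 17/6, 3.75, 14/3, 67/12.
f(1) = 1, f(23/12) = -49/72, f(17/6) = -103/18, f(3.75) = -14.125, f(14/3) = -233/9, f(67/12) = -2953/72.
Sum = Δs · [f(1) + f(23/12) + f(17/6) + ...].
Sum ≈ -79.2280.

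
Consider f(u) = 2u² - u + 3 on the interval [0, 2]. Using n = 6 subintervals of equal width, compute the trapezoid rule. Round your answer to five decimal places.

Δu = (2 − 0)/6 = 1/3.
f(0) = 3, f(1/3) = 26/9, f(2/3) = 29/9, f(1) = 4, f(4/3) = 47/9, f(5/3) = 62/9, f(2) = 9.
T_6 = (Δu/2)·[f(u_0) + 2f(u_1) + ... + 2f(u_{5}) + f(u_6)].
Sum ≈ 9.40741.

9.40741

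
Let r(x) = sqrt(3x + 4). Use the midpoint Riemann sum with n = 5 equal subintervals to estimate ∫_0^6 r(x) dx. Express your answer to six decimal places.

21.178275

Δx = (6 − 0)/5 = 1.2.
Midpoints: 0.6, 1.8, 3, 4.2, 5.4.
r(0.6) ≈ 2.408319, r(1.8) ≈ 3.065942, r(3) ≈ 3.605551, r(4.2) ≈ 4.074310, r(5.4) ≈ 4.494441.
Sum = Δx · [r(0.6) + r(1.8) + r(3) + r(4.2) + r(5.4)].
Sum ≈ 21.178275.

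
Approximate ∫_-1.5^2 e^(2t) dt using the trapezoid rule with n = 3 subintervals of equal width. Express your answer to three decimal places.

Δt = (2 − (-1.5))/3 = 7/6.
f(-1.5) ≈ 0.050, f(-1/3) ≈ 0.513, f(5/6) ≈ 5.294, f(2) ≈ 54.598.
T_3 = (Δt/2)·[f(t_0) + 2f(t_1) + 2f(t_2) + f(t_3)].
Sum ≈ 38.654.

38.654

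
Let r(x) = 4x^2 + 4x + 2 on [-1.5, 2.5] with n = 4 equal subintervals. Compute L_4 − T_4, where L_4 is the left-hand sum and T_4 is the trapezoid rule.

L_4 = 28.
T_4 = 44.
L_4 − T_4 = -16.

-16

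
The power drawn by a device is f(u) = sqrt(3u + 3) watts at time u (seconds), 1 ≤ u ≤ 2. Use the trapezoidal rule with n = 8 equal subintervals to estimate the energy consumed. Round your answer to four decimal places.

Δu = (2 − 1)/8 = 0.125.
f(1) ≈ 2.4495, f(1.125) ≈ 2.5249, f(1.25) ≈ 2.5981, f(1.375) ≈ 2.6693, f(1.5) ≈ 2.7386, f(1.625) ≈ 2.8062, f(1.75) ≈ 2.8723, f(1.875) ≈ 2.9368, f(2) ≈ 3.0000.
T_8 = (Δu/2)·[f(u_0) + 2f(u_1) + ... + 2f(u_{7}) + f(u_8)].
Sum ≈ 2.7339.

2.7339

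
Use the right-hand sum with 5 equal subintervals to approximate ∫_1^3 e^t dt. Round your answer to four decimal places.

21.0717

Δt = (3 − 1)/5 = 0.4.
Right endpoints: 1.4, 1.8, 2.2, 2.6, 3.
f(1.4) ≈ 4.0552, f(1.8) ≈ 6.0496, f(2.2) ≈ 9.0250, f(2.6) ≈ 13.4637, f(3) ≈ 20.0855.
Sum = Δt · [f(1.4) + f(1.8) + f(2.2) + f(2.6) + f(3)].
Sum ≈ 21.0717.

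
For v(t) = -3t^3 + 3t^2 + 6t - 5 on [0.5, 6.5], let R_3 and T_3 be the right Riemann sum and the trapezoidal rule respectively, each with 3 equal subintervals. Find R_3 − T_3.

R_3 = -1743.75.
T_3 = -1082.25.
R_3 − T_3 = -661.5.

-661.5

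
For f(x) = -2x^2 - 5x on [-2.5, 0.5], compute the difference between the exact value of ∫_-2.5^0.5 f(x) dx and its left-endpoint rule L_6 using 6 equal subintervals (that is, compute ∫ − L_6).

Exact integral: ∫_-2.5^0.5 f(x) dx = 4.5.
L_6 = 5.
Error = 4.5 − 5 = -0.5.

-0.5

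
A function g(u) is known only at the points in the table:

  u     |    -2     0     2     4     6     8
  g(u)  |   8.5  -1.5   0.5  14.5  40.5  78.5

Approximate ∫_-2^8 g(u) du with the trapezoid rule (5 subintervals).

Δu = 2.
T_5 = (2/2)·[8.5 + 2·(-1.5) + 2·0.5 + 2·14.5 + 2·40.5 + 78.5] = 195.

195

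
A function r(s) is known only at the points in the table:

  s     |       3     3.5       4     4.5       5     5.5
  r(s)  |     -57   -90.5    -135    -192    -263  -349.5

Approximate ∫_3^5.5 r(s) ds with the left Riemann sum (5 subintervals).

-368.75

Δs = 0.5.
Sum = 0.5·[(-57) + (-90.5) + (-135) + (-192) + (-263)] = -368.75.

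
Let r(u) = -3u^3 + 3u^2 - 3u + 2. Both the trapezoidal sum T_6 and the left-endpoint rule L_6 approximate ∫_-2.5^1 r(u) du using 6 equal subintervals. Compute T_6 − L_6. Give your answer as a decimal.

-22.203125

T_6 ≈ 61.982205.
L_6 ≈ 84.185330.
T_6 − L_6 = -22.203125.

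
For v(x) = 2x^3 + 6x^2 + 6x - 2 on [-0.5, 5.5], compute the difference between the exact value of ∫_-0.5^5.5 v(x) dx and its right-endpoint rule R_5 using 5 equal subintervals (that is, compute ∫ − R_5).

-359.64

Exact integral: ∫_-0.5^5.5 v(x) dx = 868.5.
R_5 = 1228.14.
Error = 868.5 − 1228.14 = -359.64.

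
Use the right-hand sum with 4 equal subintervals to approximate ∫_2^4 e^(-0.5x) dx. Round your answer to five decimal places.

0.40937

Δx = (4 − 2)/4 = 0.5.
Right endpoints: 2.5, 3, 3.5, 4.
f(2.5) ≈ 0.28650, f(3) ≈ 0.22313, f(3.5) ≈ 0.17377, f(4) ≈ 0.13534.
Sum = Δx · [f(2.5) + f(3) + f(3.5) + f(4)].
Sum ≈ 0.40937.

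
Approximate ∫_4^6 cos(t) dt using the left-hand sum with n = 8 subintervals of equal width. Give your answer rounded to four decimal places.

0.2732

Δt = (6 − 4)/8 = 0.25.
Left endpoints: 4, 4.25, 4.5, 4.75, 5, 5.25, 5.5, 5.75.
f(4) ≈ -0.6536, f(4.25) ≈ -0.4461, f(4.5) ≈ -0.2108, f(4.75) ≈ 0.0376, f(5) ≈ 0.2837, f(5.25) ≈ 0.5121, f(5.5) ≈ 0.7087, f(5.75) ≈ 0.8612.
Sum = Δt · [f(4) + f(4.25) + f(4.5) + ...].
Sum ≈ 0.2732.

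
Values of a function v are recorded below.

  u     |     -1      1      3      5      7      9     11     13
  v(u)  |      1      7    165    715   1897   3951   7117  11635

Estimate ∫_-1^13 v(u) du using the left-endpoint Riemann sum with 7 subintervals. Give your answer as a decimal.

Δu = 2.
Sum = 2·[1 + 7 + 165 + 715 + 1897 + 3951 + 7117] = 27706.

27706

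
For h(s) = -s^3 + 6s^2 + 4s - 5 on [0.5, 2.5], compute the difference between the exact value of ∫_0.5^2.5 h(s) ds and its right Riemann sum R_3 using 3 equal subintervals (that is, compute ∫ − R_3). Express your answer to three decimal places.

-9.722

Exact integral: ∫_0.5^2.5 h(s) ds = 23.25.
R_3 ≈ 32.97222.
Error ≈ 23.25 − 32.97222 ≈ -9.722.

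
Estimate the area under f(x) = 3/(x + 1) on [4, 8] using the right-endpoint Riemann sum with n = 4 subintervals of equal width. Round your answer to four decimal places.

1.6369

Δx = (8 − 4)/4 = 1.
Right endpoints: 5, 6, 7, 8.
f(5) = 0.5, f(6) = 3/7, f(7) = 0.375, f(8) = 1/3.
Sum = Δx · [f(5) + f(6) + f(7) + f(8)].
Sum ≈ 1.6369.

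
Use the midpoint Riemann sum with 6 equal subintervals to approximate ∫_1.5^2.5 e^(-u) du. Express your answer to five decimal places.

Δu = (2.5 − 1.5)/6 = 1/6.
Midpoints: 19/12, 1.75, 23/12, 25/12, 2.25, 29/12.
f(19/12) ≈ 0.20529, f(1.75) ≈ 0.17377, f(23/12) ≈ 0.14710, f(25/12) ≈ 0.12451, f(2.25) ≈ 0.10540, f(29/12) ≈ 0.08922.
Sum = Δu · [f(19/12) + f(1.75) + f(23/12) + ...].
Sum ≈ 0.14088.

0.14088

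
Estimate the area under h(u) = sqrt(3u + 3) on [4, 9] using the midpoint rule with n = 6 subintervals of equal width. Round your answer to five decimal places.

23.60817

Δu = (9 − 4)/6 = 5/6.
Midpoints: 53/12, 5.25, 73/12, 83/12, 7.75, 103/12.
h(53/12) ≈ 4.03113, h(5.25) ≈ 4.33013, h(73/12) ≈ 4.60977, h(83/12) ≈ 4.87340, h(7.75) ≈ 5.12348, h(103/12) ≈ 5.36190.
Sum = Δu · [h(53/12) + h(5.25) + h(73/12) + ...].
Sum ≈ 23.60817.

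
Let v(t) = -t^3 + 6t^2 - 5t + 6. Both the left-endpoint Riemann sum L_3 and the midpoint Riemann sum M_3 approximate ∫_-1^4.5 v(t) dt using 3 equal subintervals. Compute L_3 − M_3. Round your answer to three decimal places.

7.247

L_3 ≈ 72.95139.
M_3 ≈ 65.70399.
L_3 − M_3 ≈ 7.247.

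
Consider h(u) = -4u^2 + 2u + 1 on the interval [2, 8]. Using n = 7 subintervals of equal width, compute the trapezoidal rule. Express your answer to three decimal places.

Δu = (8 − 2)/7 = 6/7.
h(2) = -11, h(20/7) = -1271/49, h(26/7) = -2291/49, h(32/7) = -3599/49, h(38/7) = -5195/49, h(44/7) = -7079/49, h(50/7) = -9251/49, h(8) = -239.
T_7 = (Δu/2)·[h(u_0) + 2h(u_1) + ... + 2h(u_{6}) + h(u_7)].
Sum ≈ -608.939.

-608.939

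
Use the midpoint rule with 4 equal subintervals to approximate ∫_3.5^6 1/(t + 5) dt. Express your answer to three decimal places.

Δt = (6 − 3.5)/4 = 0.625.
Midpoints: 3.8125, 4.4375, 5.0625, 5.6875.
f(3.8125) = 16/141, f(4.4375) = 16/151, f(5.0625) = 16/161, f(5.6875) = 16/171.
Sum = Δt · [f(3.8125) + f(4.4375) + f(5.0625) + f(5.6875)].
Sum ≈ 0.258.

0.258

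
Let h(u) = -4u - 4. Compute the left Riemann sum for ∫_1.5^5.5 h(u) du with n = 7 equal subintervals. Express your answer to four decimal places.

-67.4286

Δu = (5.5 − 1.5)/7 = 4/7.
Left endpoints: 1.5, 29/14, 37/14, 45/14, 53/14, 61/14, 69/14.
h(1.5) = -10, h(29/14) = -86/7, h(37/14) = -102/7, h(45/14) = -118/7, h(53/14) = -134/7, h(61/14) = -150/7, h(69/14) = -166/7.
Sum = Δu · [h(1.5) + h(29/14) + h(37/14) + ...].
Sum ≈ -67.4286.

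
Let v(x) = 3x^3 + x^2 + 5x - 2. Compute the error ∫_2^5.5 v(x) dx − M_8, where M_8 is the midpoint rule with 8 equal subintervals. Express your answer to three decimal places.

1.940

Exact integral: ∫_2^5.5 v(x) dx ≈ 785.71354.
M_8 ≈ 783.77356.
Error ≈ 785.71354 − 783.77356 ≈ 1.940.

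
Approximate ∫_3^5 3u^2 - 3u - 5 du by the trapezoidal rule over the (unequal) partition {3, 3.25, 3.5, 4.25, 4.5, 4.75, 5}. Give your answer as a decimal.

Subinterval widths: 0.25, 0.25, 0.75, 0.25, 0.25, 0.25.
f(3) = 13, f(3.25) = 16.9375, f(3.5) = 21.25, f(4.25) = 36.4375, f(4.5) = 42.25, f(4.75) = 48.4375, f(5) = 55.
On each subinterval the trapezoid contributes (Δu_i/2)·[f(u_{i-1}) + f(u_i)].
Sum = 64.25.

64.25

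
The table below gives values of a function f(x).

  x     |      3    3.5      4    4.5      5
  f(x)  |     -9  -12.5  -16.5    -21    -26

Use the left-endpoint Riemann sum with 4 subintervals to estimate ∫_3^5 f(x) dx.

-29.5

Δx = 0.5.
Sum = 0.5·[(-9) + (-12.5) + (-16.5) + (-21)] = -29.5.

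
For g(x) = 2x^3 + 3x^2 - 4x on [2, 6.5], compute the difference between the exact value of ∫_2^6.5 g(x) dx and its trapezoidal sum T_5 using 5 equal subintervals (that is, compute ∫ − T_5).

-17.31375

Exact integral: ∫_2^6.5 g(x) dx = 1074.65625.
T_5 = 1091.97.
Error = 1074.65625 − 1091.97 = -17.31375.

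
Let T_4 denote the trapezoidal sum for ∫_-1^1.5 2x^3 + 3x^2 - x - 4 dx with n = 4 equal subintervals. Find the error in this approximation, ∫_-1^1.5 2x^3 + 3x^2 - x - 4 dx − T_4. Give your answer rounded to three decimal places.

-0.732

Exact integral: ∫_-1^1.5 f(x) dx = -4.21875.
T_4 ≈ -3.48633.
Error ≈ -4.21875 − (-3.48633) ≈ -0.732.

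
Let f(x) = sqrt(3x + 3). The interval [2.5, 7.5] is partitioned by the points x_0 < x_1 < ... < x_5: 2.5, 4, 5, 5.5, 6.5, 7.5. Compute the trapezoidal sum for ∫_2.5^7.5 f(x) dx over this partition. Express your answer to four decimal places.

21.0337

Subinterval widths: 1.5, 1, 0.5, 1, 1.
f(2.5) ≈ 3.2404, f(4) ≈ 3.8730, f(5) ≈ 4.2426, f(5.5) ≈ 4.4159, f(6.5) ≈ 4.7434, f(7.5) ≈ 5.0498.
On each subinterval the trapezoid contributes (Δx_i/2)·[f(x_{i-1}) + f(x_i)].
Sum ≈ 21.0337.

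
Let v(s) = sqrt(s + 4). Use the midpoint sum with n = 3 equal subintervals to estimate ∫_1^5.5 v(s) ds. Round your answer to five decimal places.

Δs = (5.5 − 1)/3 = 1.5.
Midpoints: 1.75, 3.25, 4.75.
v(1.75) ≈ 2.39792, v(3.25) ≈ 2.69258, v(4.75) ≈ 2.95804.
Sum = Δs · [v(1.75) + v(3.25) + v(4.75)].
Sum ≈ 12.07281.

12.07281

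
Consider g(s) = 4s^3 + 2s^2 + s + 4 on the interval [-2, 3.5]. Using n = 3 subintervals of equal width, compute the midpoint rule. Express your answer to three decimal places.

177.159

Δs = (3.5 − (-2))/3 = 11/6.
Midpoints: -13/12, 0.75, 31/12.
g(-13/12) = 77/432, g(0.75) = 7.5625, g(31/12) = 38401/432.
Sum = Δs · [g(-13/12) + g(0.75) + g(31/12)].
Sum ≈ 177.159.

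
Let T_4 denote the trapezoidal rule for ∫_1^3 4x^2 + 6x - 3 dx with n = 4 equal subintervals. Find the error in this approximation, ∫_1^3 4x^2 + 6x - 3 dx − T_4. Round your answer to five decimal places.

Exact integral: ∫_1^3 f(x) dx ≈ 52.6666667.
T_4 = 53.
Error ≈ 52.6666667 − 53 ≈ -0.33333.

-0.33333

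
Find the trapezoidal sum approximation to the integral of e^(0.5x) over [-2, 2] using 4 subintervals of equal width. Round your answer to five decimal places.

4.79833

Δx = (2 − (-2))/4 = 1.
f(-2) ≈ 0.36788, f(-1) ≈ 0.60653, f(0) ≈ 1.00000, f(1) ≈ 1.64872, f(2) ≈ 2.71828.
T_4 = (Δx/2)·[f(x_0) + 2f(x_1) + 2f(x_2) + 2f(x_3) + f(x_4)].
Sum ≈ 4.79833.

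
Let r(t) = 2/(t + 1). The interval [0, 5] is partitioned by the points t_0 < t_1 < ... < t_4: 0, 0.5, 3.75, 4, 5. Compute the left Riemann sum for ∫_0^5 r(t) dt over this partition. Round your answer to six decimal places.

Subinterval widths: 0.5, 3.25, 0.25, 1.
Left endpoints: 0, 0.5, 3.75, 4.
r(0) = 2, r(0.5) = 4/3, r(3.75) = 8/19, r(4) = 0.4.
Sum = Σ Δt_i · r(t_i).
Sum ≈ 5.838596.

5.838596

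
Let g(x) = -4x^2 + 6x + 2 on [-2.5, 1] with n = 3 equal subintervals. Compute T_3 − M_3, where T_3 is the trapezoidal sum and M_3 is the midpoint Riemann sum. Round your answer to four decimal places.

-4.7639

T_3 ≈ -34.092593.
M_3 ≈ -29.328704.
T_3 − M_3 ≈ -4.7639.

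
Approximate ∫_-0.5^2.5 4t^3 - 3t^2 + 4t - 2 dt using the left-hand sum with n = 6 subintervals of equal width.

16.125

Δt = (2.5 − (-0.5))/6 = 0.5.
Left endpoints: -0.5, 0, 0.5, 1, 1.5, 2.
f(-0.5) = -5.25, f(0) = -2, f(0.5) = -0.25, f(1) = 3, f(1.5) = 10.75, f(2) = 26.
Sum = Δt · [f(-0.5) + f(0) + f(0.5) + ...].
Sum = 16.125.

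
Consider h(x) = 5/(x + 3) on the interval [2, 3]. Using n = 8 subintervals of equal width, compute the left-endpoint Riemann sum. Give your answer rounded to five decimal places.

Δx = (3 − 2)/8 = 0.125.
Left endpoints: 2, 2.125, 2.25, 2.375, 2.5, 2.625, 2.75, 2.875.
h(2) = 1, h(2.125) = 40/41, h(2.25) = 20/21, h(2.375) = 40/43, h(2.5) = 10/11, h(2.625) = 8/9, h(2.75) = 20/23, h(2.875) = 40/47.
Sum = Δx · [h(2) + h(2.125) + h(2.25) + ...].
Sum ≈ 0.92210.

0.92210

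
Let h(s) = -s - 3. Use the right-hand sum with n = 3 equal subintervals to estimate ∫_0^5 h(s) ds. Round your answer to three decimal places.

Δs = (5 − 0)/3 = 5/3.
Right endpoints: 5/3, 10/3, 5.
h(5/3) = -14/3, h(10/3) = -19/3, h(5) = -8.
Sum = Δs · [h(5/3) + h(10/3) + h(5)].
Sum ≈ -31.667.

-31.667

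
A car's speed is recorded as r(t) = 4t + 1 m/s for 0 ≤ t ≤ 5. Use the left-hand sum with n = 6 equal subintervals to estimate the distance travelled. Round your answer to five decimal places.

46.66667

Δt = (5 − 0)/6 = 5/6.
Left endpoints: 0, 5/6, 5/3, 2.5, 10/3, 25/6.
r(0) = 1, r(5/6) = 13/3, r(5/3) = 23/3, r(2.5) = 11, r(10/3) = 43/3, r(25/6) = 53/3.
Sum = Δt · [r(0) + r(5/6) + r(5/3) + ...].
Sum ≈ 46.66667.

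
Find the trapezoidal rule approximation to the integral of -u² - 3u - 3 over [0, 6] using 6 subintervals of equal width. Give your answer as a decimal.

-145

Δu = (6 − 0)/6 = 1.
f(0) = -3, f(1) = -7, f(2) = -13, f(3) = -21, f(4) = -31, f(5) = -43, f(6) = -57.
T_6 = (Δu/2)·[f(u_0) + 2f(u_1) + ... + 2f(u_{5}) + f(u_6)].
Sum = -145.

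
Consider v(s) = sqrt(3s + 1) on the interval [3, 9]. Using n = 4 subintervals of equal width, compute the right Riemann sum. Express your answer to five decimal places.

Δs = (9 − 3)/4 = 1.5.
Right endpoints: 4.5, 6, 7.5, 9.
v(4.5) ≈ 3.80789, v(6) ≈ 4.35890, v(7.5) ≈ 4.84768, v(9) ≈ 5.29150.
Sum = Δs · [v(4.5) + v(6) + v(7.5) + v(9)].
Sum ≈ 27.45895.

27.45895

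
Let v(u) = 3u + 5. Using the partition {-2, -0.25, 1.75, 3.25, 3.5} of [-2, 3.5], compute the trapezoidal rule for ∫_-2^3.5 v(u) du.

39.875

Subinterval widths: 1.75, 2, 1.5, 0.25.
v(-2) = -1, v(-0.25) = 4.25, v(1.75) = 10.25, v(3.25) = 14.75, v(3.5) = 15.5.
On each subinterval the trapezoid contributes (Δu_i/2)·[v(u_{i-1}) + v(u_i)].
Sum = 39.875.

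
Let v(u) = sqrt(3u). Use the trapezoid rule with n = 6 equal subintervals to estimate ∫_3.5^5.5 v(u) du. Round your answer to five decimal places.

Δu = (5.5 − 3.5)/6 = 1/3.
v(3.5) ≈ 3.24037, v(23/6) ≈ 3.39116, v(25/6) ≈ 3.53553, v(4.5) ≈ 3.67423, v(29/6) ≈ 3.80789, v(31/6) ≈ 3.93700, v(5.5) ≈ 4.06202.
T_6 = (Δu/2)·[v(u_0) + 2v(u_1) + ... + 2v(u_{5}) + v(u_6)].
Sum ≈ 7.33234.

7.33234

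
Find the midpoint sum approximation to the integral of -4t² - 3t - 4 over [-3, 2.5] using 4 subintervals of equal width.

-71.2421875

Δt = (2.5 − (-3))/4 = 1.375.
Midpoints: -2.3125, -0.9375, 0.4375, 1.8125.
f(-2.3125) = -18.453125, f(-0.9375) = -4.703125, f(0.4375) = -6.078125, f(1.8125) = -22.578125.
Sum = Δt · [f(-2.3125) + f(-0.9375) + f(0.4375) + f(1.8125)].
Sum = -71.2421875.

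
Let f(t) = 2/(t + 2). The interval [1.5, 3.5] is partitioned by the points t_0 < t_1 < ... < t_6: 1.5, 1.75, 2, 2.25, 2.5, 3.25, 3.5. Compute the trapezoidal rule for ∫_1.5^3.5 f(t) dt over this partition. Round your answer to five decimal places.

0.90556

Subinterval widths: 0.25, 0.25, 0.25, 0.25, 0.75, 0.25.
f(1.5) = 4/7, f(1.75) = 8/15, f(2) = 0.5, f(2.25) = 8/17, f(2.5) = 4/9, f(3.25) = 8/21, f(3.5) = 4/11.
On each subinterval the trapezoid contributes (Δt_i/2)·[f(t_{i-1}) + f(t_i)].
Sum ≈ 0.90556.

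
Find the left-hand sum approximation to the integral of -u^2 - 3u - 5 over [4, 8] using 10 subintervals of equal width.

Δu = (8 − 4)/10 = 0.4.
Left endpoints: 4, 4.4, 4.8, 5.2, 5.6, 6, 6.4, 6.8, 7.2, 7.6.
f(4) = -33, f(4.4) = -37.56, f(4.8) = -42.44, f(5.2) = -47.64, f(5.6) = -53.16, f(6) = -59, f(6.4) = -65.16, f(6.8) = -71.64, f(7.2) = -78.44, f(7.6) = -85.56.
Sum = Δu · [f(4) + f(4.4) + f(4.8) + ...].
Sum = -229.44.

-229.44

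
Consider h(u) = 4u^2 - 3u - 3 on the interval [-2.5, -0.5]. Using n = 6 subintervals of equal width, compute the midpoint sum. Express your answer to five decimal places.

Δu = (-0.5 − (-2.5))/6 = 1/3.
Midpoints: -7/3, -2, -5/3, -4/3, -1, -2/3.
h(-7/3) = 232/9, h(-2) = 19, h(-5/3) = 118/9, h(-4/3) = 73/9, h(-1) = 4, h(-2/3) = 7/9.
Sum = Δu · [h(-7/3) + h(-2) + h(-5/3) + ...].
Sum ≈ 23.59259.

23.59259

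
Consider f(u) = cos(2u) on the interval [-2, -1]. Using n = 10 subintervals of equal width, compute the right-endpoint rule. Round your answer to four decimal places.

Δu = (-1 − (-2))/10 = 0.1.
Right endpoints: -1.9, -1.8, -1.7, -1.6, -1.5, -1.4, -1.3, -1.2, -1.1, -1.
f(-1.9) ≈ -0.7910, f(-1.8) ≈ -0.8968, f(-1.7) ≈ -0.9668, f(-1.6) ≈ -0.9983, f(-1.5) ≈ -0.9900, f(-1.4) ≈ -0.9422, f(-1.3) ≈ -0.8569, f(-1.2) ≈ -0.7374, f(-1.1) ≈ -0.5885, f(-1) ≈ -0.4161.
Sum = Δu · [f(-1.9) + f(-1.8) + f(-1.7) + ...].
Sum ≈ -0.8184.

-0.8184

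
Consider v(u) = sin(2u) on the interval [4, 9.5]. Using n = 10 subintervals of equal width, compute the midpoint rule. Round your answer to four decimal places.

-0.5967

Δu = (9.5 − 4)/10 = 0.55.
Midpoints: 4.275, 4.825, 5.375, 5.925, 6.475, 7.025, 7.575, 8.125, 8.675, 9.225.
v(4.275) ≈ 0.7674, v(4.825) ≈ -0.2233, v(5.375) ≈ -0.9700, v(5.925) ≈ -0.6567, v(6.475) ≈ 0.3743, v(7.025) ≈ 0.9962, v(7.575) ≈ 0.5295, v(8.125) ≈ -0.5159, v(8.675) ≈ -0.9975, v(9.225) ≈ -0.3890.
Sum = Δu · [v(4.275) + v(4.825) + v(5.375) + ...].
Sum ≈ -0.5967.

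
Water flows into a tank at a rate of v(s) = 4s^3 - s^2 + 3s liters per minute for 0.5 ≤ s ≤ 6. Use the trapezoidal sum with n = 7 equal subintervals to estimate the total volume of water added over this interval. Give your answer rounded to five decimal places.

Δs = (6 − 0.5)/7 = 11/14.
v(0.5) = 1.75, v(9/7) = 3672/343, v(29/14) = 51417/1372, v(20/7) = 32140/343, v(51/14) = 262089/1372, v(31/7) = 116994/343, v(73/14) = 762193/1372, v(6) = 846.
T_7 = (Δs/2)·[v(s_0) + 2v(s_1) + ... + 2v(s_{6}) + v(s_7)].
Sum ≈ 1299.10842.

1299.10842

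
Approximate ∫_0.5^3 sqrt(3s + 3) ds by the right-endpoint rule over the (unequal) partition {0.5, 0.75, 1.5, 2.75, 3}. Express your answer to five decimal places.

Subinterval widths: 0.25, 0.75, 1.25, 0.25.
Right endpoints: 0.75, 1.5, 2.75, 3.
f(0.75) ≈ 2.29129, f(1.5) ≈ 2.73861, f(2.75) ≈ 3.35410, f(3) ≈ 3.46410.
Sum = Σ Δs_i · f(s_i).
Sum ≈ 7.68543.

7.68543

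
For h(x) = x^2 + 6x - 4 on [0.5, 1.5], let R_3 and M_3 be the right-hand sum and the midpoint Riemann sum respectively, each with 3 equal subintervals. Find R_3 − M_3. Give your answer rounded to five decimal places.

R_3 ≈ 4.4351852.
M_3 ≈ 3.0740741.
R_3 − M_3 ≈ 1.36111.

1.36111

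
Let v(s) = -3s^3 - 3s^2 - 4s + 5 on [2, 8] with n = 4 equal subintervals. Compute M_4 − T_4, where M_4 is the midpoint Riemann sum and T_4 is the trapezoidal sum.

162

M_4 = -3600.
T_4 = -3762.
M_4 − T_4 = 162.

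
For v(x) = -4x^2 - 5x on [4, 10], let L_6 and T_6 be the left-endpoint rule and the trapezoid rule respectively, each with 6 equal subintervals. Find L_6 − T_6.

L_6 = -1279.
T_6 = -1462.
L_6 − T_6 = 183.

183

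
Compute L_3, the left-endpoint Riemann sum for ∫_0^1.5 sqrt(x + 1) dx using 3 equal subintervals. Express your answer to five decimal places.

Δx = (1.5 − 0)/3 = 0.5.
Left endpoints: 0, 0.5, 1.
f(0) ≈ 1.00000, f(0.5) ≈ 1.22474, f(1) ≈ 1.41421.
Sum = Δx · [f(0) + f(0.5) + f(1)].
Sum ≈ 1.81948.

1.81948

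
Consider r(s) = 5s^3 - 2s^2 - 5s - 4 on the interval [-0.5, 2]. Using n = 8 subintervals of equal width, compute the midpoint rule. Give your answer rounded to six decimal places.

-5.057983

Δs = (2 − (-0.5))/8 = 0.3125.
Midpoints: -0.34375, -0.03125, 0.28125, 0.59375, 0.90625, 1.21875, 1.53125, 1.84375.
r(-0.34375) = -89151/32768, r(-0.03125) = -126021/32768, r(0.28125) = -178691/32768, r(0.59375) = -217161/32768, r(0.90625) = -211431/32768, r(1.21875) = -131501/32768, r(1.53125) = 52629/32768, r(1.84375) = 370959/32768.
Sum = Δs · [r(-0.34375) + r(-0.03125) + r(0.28125) + ...].
Sum ≈ -5.057983.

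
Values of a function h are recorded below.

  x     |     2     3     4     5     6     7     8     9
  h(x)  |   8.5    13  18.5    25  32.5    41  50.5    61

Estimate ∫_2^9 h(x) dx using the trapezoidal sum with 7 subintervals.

215.25

Δx = 1.
T_7 = (1/2)·[8.5 + 2·13 + 2·18.5 + 2·25 + 2·32.5 + 2·41 + 2·50.5 + 61] = 215.25.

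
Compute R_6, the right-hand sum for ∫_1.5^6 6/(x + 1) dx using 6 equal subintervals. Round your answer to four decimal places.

5.6380

Δx = (6 − 1.5)/6 = 0.75.
Right endpoints: 2.25, 3, 3.75, 4.5, 5.25, 6.
f(2.25) = 24/13, f(3) = 1.5, f(3.75) = 24/19, f(4.5) = 12/11, f(5.25) = 0.96, f(6) = 6/7.
Sum = Δx · [f(2.25) + f(3) + f(3.75) + ...].
Sum ≈ 5.6380.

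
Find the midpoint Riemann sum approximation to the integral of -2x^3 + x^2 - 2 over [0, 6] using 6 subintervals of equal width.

-579.5

Δx = (6 − 0)/6 = 1.
Midpoints: 0.5, 1.5, 2.5, 3.5, 4.5, 5.5.
f(0.5) = -2, f(1.5) = -6.5, f(2.5) = -27, f(3.5) = -75.5, f(4.5) = -164, f(5.5) = -304.5.
Sum = Δx · [f(0.5) + f(1.5) + f(2.5) + ...].
Sum = -579.5.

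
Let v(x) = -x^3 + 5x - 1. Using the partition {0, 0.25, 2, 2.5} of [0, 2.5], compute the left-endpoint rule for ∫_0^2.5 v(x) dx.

0.66015625

Subinterval widths: 0.25, 1.75, 0.5.
Left endpoints: 0, 0.25, 2.
v(0) = -1, v(0.25) = 0.234375, v(2) = 1.
Sum = Σ Δx_i · v(x_i).
Sum = 0.66015625.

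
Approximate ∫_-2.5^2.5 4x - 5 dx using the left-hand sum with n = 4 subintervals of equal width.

-37.5

Δx = (2.5 − (-2.5))/4 = 1.25.
Left endpoints: -2.5, -1.25, 0, 1.25.
f(-2.5) = -15, f(-1.25) = -10, f(0) = -5, f(1.25) = 0.
Sum = Δx · [f(-2.5) + f(-1.25) + f(0) + f(1.25)].
Sum = -37.5.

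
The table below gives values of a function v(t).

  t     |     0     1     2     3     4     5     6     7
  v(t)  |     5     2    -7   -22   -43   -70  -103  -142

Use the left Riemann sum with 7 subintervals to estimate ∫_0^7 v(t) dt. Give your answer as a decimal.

Δt = 1.
Sum = 1·[5 + 2 + (-7) + (-22) + (-43) + (-70) + (-103)] = -238.

-238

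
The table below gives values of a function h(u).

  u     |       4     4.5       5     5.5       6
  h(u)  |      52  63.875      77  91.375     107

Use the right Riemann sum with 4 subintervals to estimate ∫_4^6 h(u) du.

Δu = 0.5.
Sum = 0.5·[63.875 + 77 + 91.375 + 107] = 169.625.

169.625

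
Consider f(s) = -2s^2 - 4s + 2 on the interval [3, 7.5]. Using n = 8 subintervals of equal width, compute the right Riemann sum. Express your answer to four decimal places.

Δs = (7.5 − 3)/8 = 0.5625.
Right endpoints: 3.5625, 4.125, 4.6875, 5.25, 5.8125, 6.375, 6.9375, 7.5.
f(3.5625) = -37.6328125, f(4.125) = -48.53125, f(4.6875) = -60.6953125, f(5.25) = -74.125, f(5.8125) = -88.8203125, f(6.375) = -104.78125, f(6.9375) = -122.0078125, f(7.5) = -140.5.
Sum = Δs · [f(3.5625) + f(4.125) + f(4.6875) + ...].
Sum ≈ -380.8652.

-380.8652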